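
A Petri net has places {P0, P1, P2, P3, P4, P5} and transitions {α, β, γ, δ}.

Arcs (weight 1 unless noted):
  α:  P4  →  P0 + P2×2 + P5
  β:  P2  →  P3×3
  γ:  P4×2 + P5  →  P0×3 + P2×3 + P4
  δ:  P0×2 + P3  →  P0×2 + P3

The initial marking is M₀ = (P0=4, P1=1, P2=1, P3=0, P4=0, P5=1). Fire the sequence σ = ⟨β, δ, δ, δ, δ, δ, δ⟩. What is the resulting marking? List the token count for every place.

step 1: fire β:  (P0=4, P1=1, P2=1, P3=0, P4=0, P5=1) → (P0=4, P1=1, P2=0, P3=3, P4=0, P5=1)
step 2: fire δ:  (P0=4, P1=1, P2=0, P3=3, P4=0, P5=1) → (P0=4, P1=1, P2=0, P3=3, P4=0, P5=1)
step 3: fire δ:  (P0=4, P1=1, P2=0, P3=3, P4=0, P5=1) → (P0=4, P1=1, P2=0, P3=3, P4=0, P5=1)
step 4: fire δ:  (P0=4, P1=1, P2=0, P3=3, P4=0, P5=1) → (P0=4, P1=1, P2=0, P3=3, P4=0, P5=1)
step 5: fire δ:  (P0=4, P1=1, P2=0, P3=3, P4=0, P5=1) → (P0=4, P1=1, P2=0, P3=3, P4=0, P5=1)
step 6: fire δ:  (P0=4, P1=1, P2=0, P3=3, P4=0, P5=1) → (P0=4, P1=1, P2=0, P3=3, P4=0, P5=1)
step 7: fire δ:  (P0=4, P1=1, P2=0, P3=3, P4=0, P5=1) → (P0=4, P1=1, P2=0, P3=3, P4=0, P5=1)

(P0=4, P1=1, P2=0, P3=3, P4=0, P5=1)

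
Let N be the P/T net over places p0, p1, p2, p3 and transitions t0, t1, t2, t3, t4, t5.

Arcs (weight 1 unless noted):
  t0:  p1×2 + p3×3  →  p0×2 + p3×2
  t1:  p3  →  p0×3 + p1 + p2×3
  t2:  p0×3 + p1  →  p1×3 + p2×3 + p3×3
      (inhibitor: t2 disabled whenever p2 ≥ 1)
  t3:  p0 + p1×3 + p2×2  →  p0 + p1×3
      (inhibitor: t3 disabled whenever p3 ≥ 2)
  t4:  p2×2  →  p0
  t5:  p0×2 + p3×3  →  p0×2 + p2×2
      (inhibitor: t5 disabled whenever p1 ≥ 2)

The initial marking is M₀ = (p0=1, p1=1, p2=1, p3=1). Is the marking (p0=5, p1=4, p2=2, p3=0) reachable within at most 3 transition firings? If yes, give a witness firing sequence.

NO — not reachable within 3 firings

depth 0: 1 marking
depth 1: 2 markings reached so far
depth 2: 3 markings reached so far
depth 3: 4 markings reached so far
target is not among the 4 markings reachable within 3 steps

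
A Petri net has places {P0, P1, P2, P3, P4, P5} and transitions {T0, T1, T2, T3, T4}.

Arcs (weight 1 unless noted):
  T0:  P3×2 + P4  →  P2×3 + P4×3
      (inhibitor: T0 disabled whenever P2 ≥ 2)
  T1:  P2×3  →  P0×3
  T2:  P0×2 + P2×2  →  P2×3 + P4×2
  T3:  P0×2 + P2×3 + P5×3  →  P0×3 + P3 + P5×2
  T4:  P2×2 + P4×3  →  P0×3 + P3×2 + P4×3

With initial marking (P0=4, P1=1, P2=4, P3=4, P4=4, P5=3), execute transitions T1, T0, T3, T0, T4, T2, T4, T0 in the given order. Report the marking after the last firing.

step 1: fire T1:  (P0=4, P1=1, P2=4, P3=4, P4=4, P5=3) → (P0=7, P1=1, P2=1, P3=4, P4=4, P5=3)
step 2: fire T0:  (P0=7, P1=1, P2=1, P3=4, P4=4, P5=3) → (P0=7, P1=1, P2=4, P3=2, P4=6, P5=3)
step 3: fire T3:  (P0=7, P1=1, P2=4, P3=2, P4=6, P5=3) → (P0=8, P1=1, P2=1, P3=3, P4=6, P5=2)
step 4: fire T0:  (P0=8, P1=1, P2=1, P3=3, P4=6, P5=2) → (P0=8, P1=1, P2=4, P3=1, P4=8, P5=2)
step 5: fire T4:  (P0=8, P1=1, P2=4, P3=1, P4=8, P5=2) → (P0=11, P1=1, P2=2, P3=3, P4=8, P5=2)
step 6: fire T2:  (P0=11, P1=1, P2=2, P3=3, P4=8, P5=2) → (P0=9, P1=1, P2=3, P3=3, P4=10, P5=2)
step 7: fire T4:  (P0=9, P1=1, P2=3, P3=3, P4=10, P5=2) → (P0=12, P1=1, P2=1, P3=5, P4=10, P5=2)
step 8: fire T0:  (P0=12, P1=1, P2=1, P3=5, P4=10, P5=2) → (P0=12, P1=1, P2=4, P3=3, P4=12, P5=2)

(P0=12, P1=1, P2=4, P3=3, P4=12, P5=2)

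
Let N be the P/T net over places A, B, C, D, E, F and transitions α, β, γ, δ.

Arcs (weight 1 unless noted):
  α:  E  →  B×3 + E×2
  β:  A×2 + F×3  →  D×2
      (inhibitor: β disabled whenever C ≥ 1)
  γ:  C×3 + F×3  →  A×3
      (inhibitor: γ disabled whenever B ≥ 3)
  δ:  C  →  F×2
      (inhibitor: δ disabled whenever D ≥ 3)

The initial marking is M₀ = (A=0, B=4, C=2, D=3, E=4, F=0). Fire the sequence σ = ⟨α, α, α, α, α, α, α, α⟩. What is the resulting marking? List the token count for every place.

step 1: fire α:  (A=0, B=4, C=2, D=3, E=4, F=0) → (A=0, B=7, C=2, D=3, E=5, F=0)
step 2: fire α:  (A=0, B=7, C=2, D=3, E=5, F=0) → (A=0, B=10, C=2, D=3, E=6, F=0)
step 3: fire α:  (A=0, B=10, C=2, D=3, E=6, F=0) → (A=0, B=13, C=2, D=3, E=7, F=0)
step 4: fire α:  (A=0, B=13, C=2, D=3, E=7, F=0) → (A=0, B=16, C=2, D=3, E=8, F=0)
step 5: fire α:  (A=0, B=16, C=2, D=3, E=8, F=0) → (A=0, B=19, C=2, D=3, E=9, F=0)
step 6: fire α:  (A=0, B=19, C=2, D=3, E=9, F=0) → (A=0, B=22, C=2, D=3, E=10, F=0)
step 7: fire α:  (A=0, B=22, C=2, D=3, E=10, F=0) → (A=0, B=25, C=2, D=3, E=11, F=0)
step 8: fire α:  (A=0, B=25, C=2, D=3, E=11, F=0) → (A=0, B=28, C=2, D=3, E=12, F=0)

(A=0, B=28, C=2, D=3, E=12, F=0)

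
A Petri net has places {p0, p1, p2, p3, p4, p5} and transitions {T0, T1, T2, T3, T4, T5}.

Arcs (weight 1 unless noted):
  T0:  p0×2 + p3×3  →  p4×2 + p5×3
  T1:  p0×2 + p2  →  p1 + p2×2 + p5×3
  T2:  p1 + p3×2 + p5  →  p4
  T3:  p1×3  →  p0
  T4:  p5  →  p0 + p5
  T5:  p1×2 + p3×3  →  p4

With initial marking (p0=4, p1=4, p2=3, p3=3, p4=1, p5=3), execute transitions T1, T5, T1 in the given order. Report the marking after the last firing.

step 1: fire T1:  (p0=4, p1=4, p2=3, p3=3, p4=1, p5=3) → (p0=2, p1=5, p2=4, p3=3, p4=1, p5=6)
step 2: fire T5:  (p0=2, p1=5, p2=4, p3=3, p4=1, p5=6) → (p0=2, p1=3, p2=4, p3=0, p4=2, p5=6)
step 3: fire T1:  (p0=2, p1=3, p2=4, p3=0, p4=2, p5=6) → (p0=0, p1=4, p2=5, p3=0, p4=2, p5=9)

(p0=0, p1=4, p2=5, p3=0, p4=2, p5=9)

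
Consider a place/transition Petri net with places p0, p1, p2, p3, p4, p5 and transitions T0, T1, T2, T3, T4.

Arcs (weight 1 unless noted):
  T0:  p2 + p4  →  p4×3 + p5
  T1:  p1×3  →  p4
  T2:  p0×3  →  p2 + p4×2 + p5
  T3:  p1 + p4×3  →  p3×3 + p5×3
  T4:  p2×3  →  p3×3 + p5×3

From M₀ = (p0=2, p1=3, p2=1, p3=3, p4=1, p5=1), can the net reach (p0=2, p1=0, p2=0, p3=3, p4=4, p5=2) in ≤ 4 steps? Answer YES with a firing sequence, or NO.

step 1: fire T0:  (p0=2, p1=3, p2=1, p3=3, p4=1, p5=1) → (p0=2, p1=3, p2=0, p3=3, p4=3, p5=2)
step 2: fire T1:  (p0=2, p1=3, p2=0, p3=3, p4=3, p5=2) → (p0=2, p1=0, p2=0, p3=3, p4=4, p5=2)

YES — reachable via ⟨T0, T1⟩ (2 firings)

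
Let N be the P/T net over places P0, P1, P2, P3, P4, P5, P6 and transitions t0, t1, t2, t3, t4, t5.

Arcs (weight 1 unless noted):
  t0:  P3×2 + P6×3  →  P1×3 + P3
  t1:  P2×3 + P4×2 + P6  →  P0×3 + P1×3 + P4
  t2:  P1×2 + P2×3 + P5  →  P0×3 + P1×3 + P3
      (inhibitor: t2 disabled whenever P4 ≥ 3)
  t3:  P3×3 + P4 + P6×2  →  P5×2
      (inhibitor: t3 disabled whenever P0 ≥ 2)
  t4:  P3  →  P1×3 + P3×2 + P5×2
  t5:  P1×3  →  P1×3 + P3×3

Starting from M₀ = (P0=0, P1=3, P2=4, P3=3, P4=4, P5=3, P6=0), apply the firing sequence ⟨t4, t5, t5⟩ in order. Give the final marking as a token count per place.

step 1: fire t4:  (P0=0, P1=3, P2=4, P3=3, P4=4, P5=3, P6=0) → (P0=0, P1=6, P2=4, P3=4, P4=4, P5=5, P6=0)
step 2: fire t5:  (P0=0, P1=6, P2=4, P3=4, P4=4, P5=5, P6=0) → (P0=0, P1=6, P2=4, P3=7, P4=4, P5=5, P6=0)
step 3: fire t5:  (P0=0, P1=6, P2=4, P3=7, P4=4, P5=5, P6=0) → (P0=0, P1=6, P2=4, P3=10, P4=4, P5=5, P6=0)

(P0=0, P1=6, P2=4, P3=10, P4=4, P5=5, P6=0)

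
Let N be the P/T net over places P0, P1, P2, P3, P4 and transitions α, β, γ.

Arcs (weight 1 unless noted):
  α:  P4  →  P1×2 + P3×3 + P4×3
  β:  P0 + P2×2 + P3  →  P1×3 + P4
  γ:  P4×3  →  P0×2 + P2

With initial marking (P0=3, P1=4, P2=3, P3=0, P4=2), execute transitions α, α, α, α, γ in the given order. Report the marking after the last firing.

step 1: fire α:  (P0=3, P1=4, P2=3, P3=0, P4=2) → (P0=3, P1=6, P2=3, P3=3, P4=4)
step 2: fire α:  (P0=3, P1=6, P2=3, P3=3, P4=4) → (P0=3, P1=8, P2=3, P3=6, P4=6)
step 3: fire α:  (P0=3, P1=8, P2=3, P3=6, P4=6) → (P0=3, P1=10, P2=3, P3=9, P4=8)
step 4: fire α:  (P0=3, P1=10, P2=3, P3=9, P4=8) → (P0=3, P1=12, P2=3, P3=12, P4=10)
step 5: fire γ:  (P0=3, P1=12, P2=3, P3=12, P4=10) → (P0=5, P1=12, P2=4, P3=12, P4=7)

(P0=5, P1=12, P2=4, P3=12, P4=7)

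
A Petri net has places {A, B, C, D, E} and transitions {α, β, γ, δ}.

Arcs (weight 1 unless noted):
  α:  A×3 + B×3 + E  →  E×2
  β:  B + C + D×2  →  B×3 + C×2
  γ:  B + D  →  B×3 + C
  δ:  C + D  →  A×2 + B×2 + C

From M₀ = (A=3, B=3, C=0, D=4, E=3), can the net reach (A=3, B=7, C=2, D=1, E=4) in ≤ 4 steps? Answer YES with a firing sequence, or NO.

depth 0: 1 marking
depth 1: 3 markings reached so far
depth 2: 7 markings reached so far
depth 3: 15 markings reached so far
depth 4: 24 markings reached so far
target is not among the 24 markings reachable within 4 steps

NO — not reachable within 4 firings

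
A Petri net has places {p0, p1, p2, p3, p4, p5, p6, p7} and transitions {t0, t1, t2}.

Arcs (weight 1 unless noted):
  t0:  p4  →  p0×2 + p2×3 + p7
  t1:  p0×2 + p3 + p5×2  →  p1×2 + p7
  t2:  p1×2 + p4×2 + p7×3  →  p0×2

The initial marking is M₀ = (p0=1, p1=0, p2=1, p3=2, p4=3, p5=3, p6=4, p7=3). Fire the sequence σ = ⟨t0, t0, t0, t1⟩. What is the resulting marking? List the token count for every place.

(p0=5, p1=2, p2=10, p3=1, p4=0, p5=1, p6=4, p7=7)

step 1: fire t0:  (p0=1, p1=0, p2=1, p3=2, p4=3, p5=3, p6=4, p7=3) → (p0=3, p1=0, p2=4, p3=2, p4=2, p5=3, p6=4, p7=4)
step 2: fire t0:  (p0=3, p1=0, p2=4, p3=2, p4=2, p5=3, p6=4, p7=4) → (p0=5, p1=0, p2=7, p3=2, p4=1, p5=3, p6=4, p7=5)
step 3: fire t0:  (p0=5, p1=0, p2=7, p3=2, p4=1, p5=3, p6=4, p7=5) → (p0=7, p1=0, p2=10, p3=2, p4=0, p5=3, p6=4, p7=6)
step 4: fire t1:  (p0=7, p1=0, p2=10, p3=2, p4=0, p5=3, p6=4, p7=6) → (p0=5, p1=2, p2=10, p3=1, p4=0, p5=1, p6=4, p7=7)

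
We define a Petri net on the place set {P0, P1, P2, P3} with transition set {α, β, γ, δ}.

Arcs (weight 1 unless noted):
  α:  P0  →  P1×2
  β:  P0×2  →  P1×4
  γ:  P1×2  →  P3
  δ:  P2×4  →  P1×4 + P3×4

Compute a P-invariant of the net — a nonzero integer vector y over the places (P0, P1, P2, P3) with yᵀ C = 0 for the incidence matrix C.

y = (P0:2, P1:1, P2:3, P3:2)

Incidence matrix C (rows=places, cols=transitions):
        α    β    γ    δ
   P0  -1   -2    0    0
   P1   2    4   -2    4
   P2   0    0    0   -4
   P3   0    0    1    4

Candidate y = [2, 1, 3, 2]; check y·C column-wise:
  col α: 2·-1 + 1·2 + 3·0 + 2·0 = 0
  col β: 2·-2 + 1·4 + 3·0 + 2·0 = 0
  col γ: 2·0 + 1·-2 + 3·0 + 2·1 = 0
  col δ: 2·0 + 1·4 + 3·-4 + 2·4 = 0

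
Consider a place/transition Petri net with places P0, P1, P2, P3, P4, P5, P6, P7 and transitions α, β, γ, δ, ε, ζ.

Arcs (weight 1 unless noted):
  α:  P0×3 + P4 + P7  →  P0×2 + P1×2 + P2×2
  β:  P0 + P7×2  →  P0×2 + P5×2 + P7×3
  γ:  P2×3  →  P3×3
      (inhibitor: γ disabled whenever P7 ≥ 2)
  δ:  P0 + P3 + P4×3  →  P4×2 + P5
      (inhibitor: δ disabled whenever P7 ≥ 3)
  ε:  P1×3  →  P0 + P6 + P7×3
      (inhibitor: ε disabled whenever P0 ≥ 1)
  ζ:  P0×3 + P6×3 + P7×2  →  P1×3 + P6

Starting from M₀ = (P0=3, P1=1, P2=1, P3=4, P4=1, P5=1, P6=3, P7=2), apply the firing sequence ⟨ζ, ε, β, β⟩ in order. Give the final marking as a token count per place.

step 1: fire ζ:  (P0=3, P1=1, P2=1, P3=4, P4=1, P5=1, P6=3, P7=2) → (P0=0, P1=4, P2=1, P3=4, P4=1, P5=1, P6=1, P7=0)
step 2: fire ε:  (P0=0, P1=4, P2=1, P3=4, P4=1, P5=1, P6=1, P7=0) → (P0=1, P1=1, P2=1, P3=4, P4=1, P5=1, P6=2, P7=3)
step 3: fire β:  (P0=1, P1=1, P2=1, P3=4, P4=1, P5=1, P6=2, P7=3) → (P0=2, P1=1, P2=1, P3=4, P4=1, P5=3, P6=2, P7=4)
step 4: fire β:  (P0=2, P1=1, P2=1, P3=4, P4=1, P5=3, P6=2, P7=4) → (P0=3, P1=1, P2=1, P3=4, P4=1, P5=5, P6=2, P7=5)

(P0=3, P1=1, P2=1, P3=4, P4=1, P5=5, P6=2, P7=5)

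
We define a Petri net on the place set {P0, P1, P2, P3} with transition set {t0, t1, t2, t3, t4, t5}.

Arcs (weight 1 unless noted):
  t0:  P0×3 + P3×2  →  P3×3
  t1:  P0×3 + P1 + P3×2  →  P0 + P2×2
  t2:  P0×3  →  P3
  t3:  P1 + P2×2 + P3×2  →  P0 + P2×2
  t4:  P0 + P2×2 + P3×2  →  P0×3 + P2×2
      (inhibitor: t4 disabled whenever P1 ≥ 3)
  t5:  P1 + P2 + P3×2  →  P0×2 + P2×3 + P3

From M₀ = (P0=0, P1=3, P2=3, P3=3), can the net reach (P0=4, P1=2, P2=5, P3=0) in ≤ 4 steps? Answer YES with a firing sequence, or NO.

YES — reachable via ⟨t5, t4⟩ (2 firings)

step 1: fire t5:  (P0=0, P1=3, P2=3, P3=3) → (P0=2, P1=2, P2=5, P3=2)
step 2: fire t4:  (P0=2, P1=2, P2=5, P3=2) → (P0=4, P1=2, P2=5, P3=0)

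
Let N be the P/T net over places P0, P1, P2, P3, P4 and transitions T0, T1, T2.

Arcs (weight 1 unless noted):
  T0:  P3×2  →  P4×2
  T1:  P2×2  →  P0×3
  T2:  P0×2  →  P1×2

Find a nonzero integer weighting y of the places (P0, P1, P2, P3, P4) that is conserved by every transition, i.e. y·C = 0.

y = (P0:2, P1:2, P2:3, P3:0, P4:0)

Incidence matrix C (rows=places, cols=transitions):
       T0   T1   T2
   P0   0    3   -2
   P1   0    0    2
   P2   0   -2    0
   P3  -2    0    0
   P4   2    0    0

Candidate y = [2, 2, 3, 0, 0]; check y·C column-wise:
  col T0: 2·0 + 2·0 + 3·0 + 0·-2 + 0·2 = 0
  col T1: 2·3 + 2·0 + 3·-2 = 0
  col T2: 2·-2 + 2·2 + 3·0 = 0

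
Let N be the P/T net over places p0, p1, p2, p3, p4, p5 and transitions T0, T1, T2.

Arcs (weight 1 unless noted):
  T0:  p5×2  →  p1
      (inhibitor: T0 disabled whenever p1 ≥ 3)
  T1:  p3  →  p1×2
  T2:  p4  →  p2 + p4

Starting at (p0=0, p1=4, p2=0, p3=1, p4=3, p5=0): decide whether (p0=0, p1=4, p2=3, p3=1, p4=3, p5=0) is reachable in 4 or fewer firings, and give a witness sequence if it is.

step 1: fire T2:  (p0=0, p1=4, p2=0, p3=1, p4=3, p5=0) → (p0=0, p1=4, p2=1, p3=1, p4=3, p5=0)
step 2: fire T2:  (p0=0, p1=4, p2=1, p3=1, p4=3, p5=0) → (p0=0, p1=4, p2=2, p3=1, p4=3, p5=0)
step 3: fire T2:  (p0=0, p1=4, p2=2, p3=1, p4=3, p5=0) → (p0=0, p1=4, p2=3, p3=1, p4=3, p5=0)

YES — reachable via ⟨T2, T2, T2⟩ (3 firings)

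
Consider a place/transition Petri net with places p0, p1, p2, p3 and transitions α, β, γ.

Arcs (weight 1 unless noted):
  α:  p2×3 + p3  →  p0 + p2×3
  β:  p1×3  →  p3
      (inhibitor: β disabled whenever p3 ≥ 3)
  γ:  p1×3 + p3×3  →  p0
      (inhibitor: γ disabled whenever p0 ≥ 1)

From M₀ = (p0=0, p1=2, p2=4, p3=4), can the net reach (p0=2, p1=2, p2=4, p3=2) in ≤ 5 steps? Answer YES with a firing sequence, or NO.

YES — reachable via ⟨α, α⟩ (2 firings)

step 1: fire α:  (p0=0, p1=2, p2=4, p3=4) → (p0=1, p1=2, p2=4, p3=3)
step 2: fire α:  (p0=1, p1=2, p2=4, p3=3) → (p0=2, p1=2, p2=4, p3=2)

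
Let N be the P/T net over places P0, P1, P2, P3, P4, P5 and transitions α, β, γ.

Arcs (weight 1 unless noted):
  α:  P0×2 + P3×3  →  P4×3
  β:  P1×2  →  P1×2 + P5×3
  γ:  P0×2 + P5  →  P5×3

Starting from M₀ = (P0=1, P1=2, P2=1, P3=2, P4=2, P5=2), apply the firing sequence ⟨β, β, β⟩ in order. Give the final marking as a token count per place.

step 1: fire β:  (P0=1, P1=2, P2=1, P3=2, P4=2, P5=2) → (P0=1, P1=2, P2=1, P3=2, P4=2, P5=5)
step 2: fire β:  (P0=1, P1=2, P2=1, P3=2, P4=2, P5=5) → (P0=1, P1=2, P2=1, P3=2, P4=2, P5=8)
step 3: fire β:  (P0=1, P1=2, P2=1, P3=2, P4=2, P5=8) → (P0=1, P1=2, P2=1, P3=2, P4=2, P5=11)

(P0=1, P1=2, P2=1, P3=2, P4=2, P5=11)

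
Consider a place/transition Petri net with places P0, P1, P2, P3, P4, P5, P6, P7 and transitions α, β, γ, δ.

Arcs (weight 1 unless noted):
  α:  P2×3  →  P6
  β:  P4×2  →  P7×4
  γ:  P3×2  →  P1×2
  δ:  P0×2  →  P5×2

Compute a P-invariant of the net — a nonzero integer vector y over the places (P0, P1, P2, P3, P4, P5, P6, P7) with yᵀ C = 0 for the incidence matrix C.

Incidence matrix C (rows=places, cols=transitions):
        α    β    γ    δ
   P0   0    0    0   -2
   P1   0    0    2    0
   P2  -3    0    0    0
   P3   0    0   -2    0
   P4   0   -2    0    0
   P5   0    0    0    2
   P6   1    0    0    0
   P7   0    4    0    0

Candidate y = [0, 1, 0, 1, 0, 0, 0, 0]; check y·C column-wise:
  col α: 1·0 + 0·-3 + 1·0 + 0·1 = 0
  col β: 1·0 + 1·0 + 0·-2 + 0·4 = 0
  col γ: 1·2 + 1·-2 = 0
  col δ: 0·-2 + 1·0 + 1·0 + 0·2 = 0

y = (P0:0, P1:1, P2:0, P3:1, P4:0, P5:0, P6:0, P7:0)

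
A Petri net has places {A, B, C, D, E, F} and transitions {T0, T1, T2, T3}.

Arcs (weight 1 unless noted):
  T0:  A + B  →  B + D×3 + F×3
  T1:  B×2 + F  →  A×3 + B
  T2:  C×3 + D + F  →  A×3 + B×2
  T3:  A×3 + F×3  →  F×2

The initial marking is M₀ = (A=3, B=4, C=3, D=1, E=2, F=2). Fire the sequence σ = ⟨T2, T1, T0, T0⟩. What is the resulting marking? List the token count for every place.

(A=7, B=5, C=0, D=6, E=2, F=6)

step 1: fire T2:  (A=3, B=4, C=3, D=1, E=2, F=2) → (A=6, B=6, C=0, D=0, E=2, F=1)
step 2: fire T1:  (A=6, B=6, C=0, D=0, E=2, F=1) → (A=9, B=5, C=0, D=0, E=2, F=0)
step 3: fire T0:  (A=9, B=5, C=0, D=0, E=2, F=0) → (A=8, B=5, C=0, D=3, E=2, F=3)
step 4: fire T0:  (A=8, B=5, C=0, D=3, E=2, F=3) → (A=7, B=5, C=0, D=6, E=2, F=6)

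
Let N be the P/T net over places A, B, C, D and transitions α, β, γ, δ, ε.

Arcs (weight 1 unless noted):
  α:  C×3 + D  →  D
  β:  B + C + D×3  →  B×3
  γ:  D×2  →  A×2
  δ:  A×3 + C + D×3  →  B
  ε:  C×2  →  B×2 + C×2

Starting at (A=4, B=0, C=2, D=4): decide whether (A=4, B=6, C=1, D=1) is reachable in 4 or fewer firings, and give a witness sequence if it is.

YES — reachable via ⟨ε, ε, β⟩ (3 firings)

step 1: fire ε:  (A=4, B=0, C=2, D=4) → (A=4, B=2, C=2, D=4)
step 2: fire ε:  (A=4, B=2, C=2, D=4) → (A=4, B=4, C=2, D=4)
step 3: fire β:  (A=4, B=4, C=2, D=4) → (A=4, B=6, C=1, D=1)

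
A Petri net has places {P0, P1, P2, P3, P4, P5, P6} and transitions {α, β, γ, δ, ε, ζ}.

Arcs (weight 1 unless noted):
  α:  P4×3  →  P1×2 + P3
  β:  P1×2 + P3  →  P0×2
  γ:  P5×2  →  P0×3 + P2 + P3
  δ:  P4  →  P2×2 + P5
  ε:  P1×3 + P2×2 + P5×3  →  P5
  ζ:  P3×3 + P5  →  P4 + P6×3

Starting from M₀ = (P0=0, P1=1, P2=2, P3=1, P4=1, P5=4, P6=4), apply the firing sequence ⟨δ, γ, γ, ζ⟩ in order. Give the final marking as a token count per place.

(P0=6, P1=1, P2=6, P3=0, P4=1, P5=0, P6=7)

step 1: fire δ:  (P0=0, P1=1, P2=2, P3=1, P4=1, P5=4, P6=4) → (P0=0, P1=1, P2=4, P3=1, P4=0, P5=5, P6=4)
step 2: fire γ:  (P0=0, P1=1, P2=4, P3=1, P4=0, P5=5, P6=4) → (P0=3, P1=1, P2=5, P3=2, P4=0, P5=3, P6=4)
step 3: fire γ:  (P0=3, P1=1, P2=5, P3=2, P4=0, P5=3, P6=4) → (P0=6, P1=1, P2=6, P3=3, P4=0, P5=1, P6=4)
step 4: fire ζ:  (P0=6, P1=1, P2=6, P3=3, P4=0, P5=1, P6=4) → (P0=6, P1=1, P2=6, P3=0, P4=1, P5=0, P6=7)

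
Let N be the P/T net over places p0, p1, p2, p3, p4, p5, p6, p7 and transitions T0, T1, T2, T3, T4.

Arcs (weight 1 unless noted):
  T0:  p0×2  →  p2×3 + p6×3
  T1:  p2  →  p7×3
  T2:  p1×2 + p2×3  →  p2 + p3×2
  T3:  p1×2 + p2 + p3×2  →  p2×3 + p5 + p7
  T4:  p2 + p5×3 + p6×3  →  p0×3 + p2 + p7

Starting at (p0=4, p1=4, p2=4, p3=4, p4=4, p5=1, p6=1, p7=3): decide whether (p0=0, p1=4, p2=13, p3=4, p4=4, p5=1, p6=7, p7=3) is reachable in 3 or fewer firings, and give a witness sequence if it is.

depth 0: 1 marking
depth 1: 5 markings reached so far
depth 2: 14 markings reached so far
depth 3: 28 markings reached so far
target is not among the 28 markings reachable within 3 steps

NO — not reachable within 3 firings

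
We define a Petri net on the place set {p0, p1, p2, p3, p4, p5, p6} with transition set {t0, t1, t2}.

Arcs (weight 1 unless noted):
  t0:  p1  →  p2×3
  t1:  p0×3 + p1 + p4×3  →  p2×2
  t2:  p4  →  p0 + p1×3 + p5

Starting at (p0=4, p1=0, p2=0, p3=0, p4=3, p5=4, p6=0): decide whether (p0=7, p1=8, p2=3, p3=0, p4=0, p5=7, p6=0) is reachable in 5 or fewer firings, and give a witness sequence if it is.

YES — reachable via ⟨t2, t0, t2, t2⟩ (4 firings)

step 1: fire t2:  (p0=4, p1=0, p2=0, p3=0, p4=3, p5=4, p6=0) → (p0=5, p1=3, p2=0, p3=0, p4=2, p5=5, p6=0)
step 2: fire t0:  (p0=5, p1=3, p2=0, p3=0, p4=2, p5=5, p6=0) → (p0=5, p1=2, p2=3, p3=0, p4=2, p5=5, p6=0)
step 3: fire t2:  (p0=5, p1=2, p2=3, p3=0, p4=2, p5=5, p6=0) → (p0=6, p1=5, p2=3, p3=0, p4=1, p5=6, p6=0)
step 4: fire t2:  (p0=6, p1=5, p2=3, p3=0, p4=1, p5=6, p6=0) → (p0=7, p1=8, p2=3, p3=0, p4=0, p5=7, p6=0)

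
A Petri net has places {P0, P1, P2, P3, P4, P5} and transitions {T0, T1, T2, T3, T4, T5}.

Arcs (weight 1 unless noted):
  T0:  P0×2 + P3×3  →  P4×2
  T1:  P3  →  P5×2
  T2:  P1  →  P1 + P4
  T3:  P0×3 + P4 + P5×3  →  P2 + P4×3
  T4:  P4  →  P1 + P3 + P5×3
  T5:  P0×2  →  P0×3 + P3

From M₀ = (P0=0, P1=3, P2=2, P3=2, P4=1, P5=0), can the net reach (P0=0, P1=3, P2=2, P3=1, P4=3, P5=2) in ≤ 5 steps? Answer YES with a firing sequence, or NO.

YES — reachable via ⟨T1, T2, T2⟩ (3 firings)

step 1: fire T1:  (P0=0, P1=3, P2=2, P3=2, P4=1, P5=0) → (P0=0, P1=3, P2=2, P3=1, P4=1, P5=2)
step 2: fire T2:  (P0=0, P1=3, P2=2, P3=1, P4=1, P5=2) → (P0=0, P1=3, P2=2, P3=1, P4=2, P5=2)
step 3: fire T2:  (P0=0, P1=3, P2=2, P3=1, P4=2, P5=2) → (P0=0, P1=3, P2=2, P3=1, P4=3, P5=2)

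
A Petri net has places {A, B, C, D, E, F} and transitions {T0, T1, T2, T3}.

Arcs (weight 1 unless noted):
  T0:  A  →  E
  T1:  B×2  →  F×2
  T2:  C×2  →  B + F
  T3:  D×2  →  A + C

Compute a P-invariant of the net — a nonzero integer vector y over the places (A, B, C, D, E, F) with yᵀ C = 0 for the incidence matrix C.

y = (A:2, B:0, C:0, D:1, E:2, F:0)

Incidence matrix C (rows=places, cols=transitions):
       T0   T1   T2   T3
    A  -1    0    0    1
    B   0   -2    1    0
    C   0    0   -2    1
    D   0    0    0   -2
    E   1    0    0    0
    F   0    2    1    0

Candidate y = [2, 0, 0, 1, 2, 0]; check y·C column-wise:
  col T0: 2·-1 + 1·0 + 2·1 = 0
  col T1: 2·0 + 0·-2 + 1·0 + 2·0 + 0·2 = 0
  col T2: 2·0 + 0·1 + 0·-2 + 1·0 + 2·0 + 0·1 = 0
  col T3: 2·1 + 0·1 + 1·-2 + 2·0 = 0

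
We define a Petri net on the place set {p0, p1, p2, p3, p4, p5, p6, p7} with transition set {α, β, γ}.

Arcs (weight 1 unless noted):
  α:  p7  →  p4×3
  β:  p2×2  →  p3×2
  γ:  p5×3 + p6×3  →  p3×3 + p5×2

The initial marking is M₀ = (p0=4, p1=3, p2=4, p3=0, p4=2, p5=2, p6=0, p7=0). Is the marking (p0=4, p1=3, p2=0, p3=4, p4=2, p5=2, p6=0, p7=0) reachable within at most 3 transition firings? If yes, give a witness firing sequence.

step 1: fire β:  (p0=4, p1=3, p2=4, p3=0, p4=2, p5=2, p6=0, p7=0) → (p0=4, p1=3, p2=2, p3=2, p4=2, p5=2, p6=0, p7=0)
step 2: fire β:  (p0=4, p1=3, p2=2, p3=2, p4=2, p5=2, p6=0, p7=0) → (p0=4, p1=3, p2=0, p3=4, p4=2, p5=2, p6=0, p7=0)

YES — reachable via ⟨β, β⟩ (2 firings)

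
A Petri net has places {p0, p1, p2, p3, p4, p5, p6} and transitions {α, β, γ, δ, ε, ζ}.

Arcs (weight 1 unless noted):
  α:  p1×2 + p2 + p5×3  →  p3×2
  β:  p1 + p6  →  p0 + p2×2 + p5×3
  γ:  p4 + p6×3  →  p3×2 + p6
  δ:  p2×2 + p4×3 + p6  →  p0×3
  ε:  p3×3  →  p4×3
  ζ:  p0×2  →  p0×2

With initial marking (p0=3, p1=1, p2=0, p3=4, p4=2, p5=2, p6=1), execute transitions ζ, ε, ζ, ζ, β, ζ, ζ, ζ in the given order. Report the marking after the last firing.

step 1: fire ζ:  (p0=3, p1=1, p2=0, p3=4, p4=2, p5=2, p6=1) → (p0=3, p1=1, p2=0, p3=4, p4=2, p5=2, p6=1)
step 2: fire ε:  (p0=3, p1=1, p2=0, p3=4, p4=2, p5=2, p6=1) → (p0=3, p1=1, p2=0, p3=1, p4=5, p5=2, p6=1)
step 3: fire ζ:  (p0=3, p1=1, p2=0, p3=1, p4=5, p5=2, p6=1) → (p0=3, p1=1, p2=0, p3=1, p4=5, p5=2, p6=1)
step 4: fire ζ:  (p0=3, p1=1, p2=0, p3=1, p4=5, p5=2, p6=1) → (p0=3, p1=1, p2=0, p3=1, p4=5, p5=2, p6=1)
step 5: fire β:  (p0=3, p1=1, p2=0, p3=1, p4=5, p5=2, p6=1) → (p0=4, p1=0, p2=2, p3=1, p4=5, p5=5, p6=0)
step 6: fire ζ:  (p0=4, p1=0, p2=2, p3=1, p4=5, p5=5, p6=0) → (p0=4, p1=0, p2=2, p3=1, p4=5, p5=5, p6=0)
step 7: fire ζ:  (p0=4, p1=0, p2=2, p3=1, p4=5, p5=5, p6=0) → (p0=4, p1=0, p2=2, p3=1, p4=5, p5=5, p6=0)
step 8: fire ζ:  (p0=4, p1=0, p2=2, p3=1, p4=5, p5=5, p6=0) → (p0=4, p1=0, p2=2, p3=1, p4=5, p5=5, p6=0)

(p0=4, p1=0, p2=2, p3=1, p4=5, p5=5, p6=0)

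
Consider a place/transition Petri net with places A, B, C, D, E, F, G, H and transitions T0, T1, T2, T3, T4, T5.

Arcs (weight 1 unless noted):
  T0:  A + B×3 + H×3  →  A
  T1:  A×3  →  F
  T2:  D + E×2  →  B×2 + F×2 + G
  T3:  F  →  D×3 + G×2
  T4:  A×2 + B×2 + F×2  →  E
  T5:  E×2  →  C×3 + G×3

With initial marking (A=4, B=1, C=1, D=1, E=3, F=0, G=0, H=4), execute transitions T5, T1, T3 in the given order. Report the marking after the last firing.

(A=1, B=1, C=4, D=4, E=1, F=0, G=5, H=4)

step 1: fire T5:  (A=4, B=1, C=1, D=1, E=3, F=0, G=0, H=4) → (A=4, B=1, C=4, D=1, E=1, F=0, G=3, H=4)
step 2: fire T1:  (A=4, B=1, C=4, D=1, E=1, F=0, G=3, H=4) → (A=1, B=1, C=4, D=1, E=1, F=1, G=3, H=4)
step 3: fire T3:  (A=1, B=1, C=4, D=1, E=1, F=1, G=3, H=4) → (A=1, B=1, C=4, D=4, E=1, F=0, G=5, H=4)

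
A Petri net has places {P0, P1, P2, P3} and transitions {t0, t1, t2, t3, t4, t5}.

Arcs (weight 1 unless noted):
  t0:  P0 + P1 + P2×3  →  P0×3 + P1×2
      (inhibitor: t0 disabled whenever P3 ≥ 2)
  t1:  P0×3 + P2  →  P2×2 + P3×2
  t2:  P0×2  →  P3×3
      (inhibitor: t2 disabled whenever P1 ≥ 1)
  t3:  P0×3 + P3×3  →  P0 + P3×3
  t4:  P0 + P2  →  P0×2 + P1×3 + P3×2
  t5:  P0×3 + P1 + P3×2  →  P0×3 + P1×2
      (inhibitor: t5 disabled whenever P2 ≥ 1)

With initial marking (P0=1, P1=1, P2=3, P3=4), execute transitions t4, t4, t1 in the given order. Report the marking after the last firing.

step 1: fire t4:  (P0=1, P1=1, P2=3, P3=4) → (P0=2, P1=4, P2=2, P3=6)
step 2: fire t4:  (P0=2, P1=4, P2=2, P3=6) → (P0=3, P1=7, P2=1, P3=8)
step 3: fire t1:  (P0=3, P1=7, P2=1, P3=8) → (P0=0, P1=7, P2=2, P3=10)

(P0=0, P1=7, P2=2, P3=10)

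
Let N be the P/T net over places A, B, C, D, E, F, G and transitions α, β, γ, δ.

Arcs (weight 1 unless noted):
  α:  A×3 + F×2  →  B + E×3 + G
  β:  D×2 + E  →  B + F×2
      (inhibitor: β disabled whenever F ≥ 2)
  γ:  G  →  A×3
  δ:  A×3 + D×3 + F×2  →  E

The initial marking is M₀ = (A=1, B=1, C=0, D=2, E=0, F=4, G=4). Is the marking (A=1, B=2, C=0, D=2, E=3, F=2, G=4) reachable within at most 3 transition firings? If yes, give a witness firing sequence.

step 1: fire γ:  (A=1, B=1, C=0, D=2, E=0, F=4, G=4) → (A=4, B=1, C=0, D=2, E=0, F=4, G=3)
step 2: fire α:  (A=4, B=1, C=0, D=2, E=0, F=4, G=3) → (A=1, B=2, C=0, D=2, E=3, F=2, G=4)

YES — reachable via ⟨γ, α⟩ (2 firings)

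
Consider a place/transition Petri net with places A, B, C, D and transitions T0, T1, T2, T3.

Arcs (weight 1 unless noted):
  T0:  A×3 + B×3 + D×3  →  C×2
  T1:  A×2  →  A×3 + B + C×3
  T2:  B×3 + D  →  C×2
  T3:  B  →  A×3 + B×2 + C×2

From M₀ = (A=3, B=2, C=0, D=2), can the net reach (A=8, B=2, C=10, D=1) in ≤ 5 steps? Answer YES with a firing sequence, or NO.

step 1: fire T1:  (A=3, B=2, C=0, D=2) → (A=4, B=3, C=3, D=2)
step 2: fire T1:  (A=4, B=3, C=3, D=2) → (A=5, B=4, C=6, D=2)
step 3: fire T2:  (A=5, B=4, C=6, D=2) → (A=5, B=1, C=8, D=1)
step 4: fire T3:  (A=5, B=1, C=8, D=1) → (A=8, B=2, C=10, D=1)

YES — reachable via ⟨T1, T1, T2, T3⟩ (4 firings)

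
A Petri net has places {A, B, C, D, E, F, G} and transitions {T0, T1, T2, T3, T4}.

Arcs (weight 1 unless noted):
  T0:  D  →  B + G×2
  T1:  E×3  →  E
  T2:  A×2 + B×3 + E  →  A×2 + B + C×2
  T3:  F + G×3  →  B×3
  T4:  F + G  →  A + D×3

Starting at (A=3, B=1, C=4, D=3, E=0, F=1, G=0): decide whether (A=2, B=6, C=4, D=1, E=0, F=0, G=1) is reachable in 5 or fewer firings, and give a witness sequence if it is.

depth 0: 1 marking
depth 1: 2 markings reached so far
depth 2: 4 markings reached so far
depth 3: 7 markings reached so far
depth 4: 9 markings reached so far
depth 5: 10 markings reached so far
target is not among the 10 markings reachable within 5 steps

NO — not reachable within 5 firings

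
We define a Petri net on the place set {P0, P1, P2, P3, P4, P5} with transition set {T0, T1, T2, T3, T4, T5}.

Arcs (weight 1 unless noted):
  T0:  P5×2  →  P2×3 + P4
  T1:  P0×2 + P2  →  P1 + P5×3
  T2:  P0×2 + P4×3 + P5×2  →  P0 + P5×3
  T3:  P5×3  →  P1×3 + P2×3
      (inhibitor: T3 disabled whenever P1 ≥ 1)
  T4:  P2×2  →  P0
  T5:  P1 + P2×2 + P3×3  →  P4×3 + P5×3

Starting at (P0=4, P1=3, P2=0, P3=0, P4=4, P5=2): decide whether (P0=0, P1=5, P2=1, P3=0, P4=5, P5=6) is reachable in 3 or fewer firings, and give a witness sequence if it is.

YES — reachable via ⟨T0, T1, T1⟩ (3 firings)

step 1: fire T0:  (P0=4, P1=3, P2=0, P3=0, P4=4, P5=2) → (P0=4, P1=3, P2=3, P3=0, P4=5, P5=0)
step 2: fire T1:  (P0=4, P1=3, P2=3, P3=0, P4=5, P5=0) → (P0=2, P1=4, P2=2, P3=0, P4=5, P5=3)
step 3: fire T1:  (P0=2, P1=4, P2=2, P3=0, P4=5, P5=3) → (P0=0, P1=5, P2=1, P3=0, P4=5, P5=6)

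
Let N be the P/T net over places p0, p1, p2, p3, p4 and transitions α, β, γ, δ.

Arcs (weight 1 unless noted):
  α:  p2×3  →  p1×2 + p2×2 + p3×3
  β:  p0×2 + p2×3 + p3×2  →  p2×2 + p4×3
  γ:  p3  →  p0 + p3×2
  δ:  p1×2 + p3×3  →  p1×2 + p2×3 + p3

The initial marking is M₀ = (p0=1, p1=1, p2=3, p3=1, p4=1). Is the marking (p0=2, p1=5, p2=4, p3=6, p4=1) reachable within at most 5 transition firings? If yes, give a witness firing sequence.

step 1: fire α:  (p0=1, p1=1, p2=3, p3=1, p4=1) → (p0=1, p1=3, p2=2, p3=4, p4=1)
step 2: fire γ:  (p0=1, p1=3, p2=2, p3=4, p4=1) → (p0=2, p1=3, p2=2, p3=5, p4=1)
step 3: fire δ:  (p0=2, p1=3, p2=2, p3=5, p4=1) → (p0=2, p1=3, p2=5, p3=3, p4=1)
step 4: fire α:  (p0=2, p1=3, p2=5, p3=3, p4=1) → (p0=2, p1=5, p2=4, p3=6, p4=1)

YES — reachable via ⟨α, γ, δ, α⟩ (4 firings)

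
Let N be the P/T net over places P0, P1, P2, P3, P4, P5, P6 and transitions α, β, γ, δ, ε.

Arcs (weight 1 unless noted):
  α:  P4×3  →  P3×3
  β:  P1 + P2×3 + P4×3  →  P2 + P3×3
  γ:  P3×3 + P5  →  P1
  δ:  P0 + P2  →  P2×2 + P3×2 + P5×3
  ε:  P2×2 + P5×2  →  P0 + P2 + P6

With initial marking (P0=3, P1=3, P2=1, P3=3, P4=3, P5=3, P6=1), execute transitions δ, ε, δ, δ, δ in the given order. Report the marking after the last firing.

(P0=0, P1=3, P2=4, P3=11, P4=3, P5=13, P6=2)

step 1: fire δ:  (P0=3, P1=3, P2=1, P3=3, P4=3, P5=3, P6=1) → (P0=2, P1=3, P2=2, P3=5, P4=3, P5=6, P6=1)
step 2: fire ε:  (P0=2, P1=3, P2=2, P3=5, P4=3, P5=6, P6=1) → (P0=3, P1=3, P2=1, P3=5, P4=3, P5=4, P6=2)
step 3: fire δ:  (P0=3, P1=3, P2=1, P3=5, P4=3, P5=4, P6=2) → (P0=2, P1=3, P2=2, P3=7, P4=3, P5=7, P6=2)
step 4: fire δ:  (P0=2, P1=3, P2=2, P3=7, P4=3, P5=7, P6=2) → (P0=1, P1=3, P2=3, P3=9, P4=3, P5=10, P6=2)
step 5: fire δ:  (P0=1, P1=3, P2=3, P3=9, P4=3, P5=10, P6=2) → (P0=0, P1=3, P2=4, P3=11, P4=3, P5=13, P6=2)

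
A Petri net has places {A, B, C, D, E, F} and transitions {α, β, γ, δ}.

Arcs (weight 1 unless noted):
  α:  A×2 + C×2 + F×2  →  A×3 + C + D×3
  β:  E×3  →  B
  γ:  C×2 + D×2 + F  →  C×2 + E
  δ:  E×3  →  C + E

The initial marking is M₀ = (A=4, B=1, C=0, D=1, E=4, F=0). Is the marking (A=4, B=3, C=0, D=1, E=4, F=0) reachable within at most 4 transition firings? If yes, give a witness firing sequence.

depth 0: 1 marking
depth 1: 3 markings reached so far
depth 2: 3 markings reached so far
(frontier empty at depth 2; search complete)
target is not among the 3 markings reachable within 4 steps

NO — not reachable within 4 firings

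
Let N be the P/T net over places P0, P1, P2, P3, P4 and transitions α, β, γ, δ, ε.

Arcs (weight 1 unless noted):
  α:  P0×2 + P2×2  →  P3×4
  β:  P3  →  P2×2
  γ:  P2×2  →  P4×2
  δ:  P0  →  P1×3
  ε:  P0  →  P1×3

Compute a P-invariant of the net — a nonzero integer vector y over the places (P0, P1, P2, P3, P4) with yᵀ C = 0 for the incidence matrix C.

y = (P0:3, P1:1, P2:1, P3:2, P4:1)

Incidence matrix C (rows=places, cols=transitions):
        α    β    γ    δ    ε
   P0  -2    0    0   -1   -1
   P1   0    0    0    3    3
   P2  -2    2   -2    0    0
   P3   4   -1    0    0    0
   P4   0    0    2    0    0

Candidate y = [3, 1, 1, 2, 1]; check y·C column-wise:
  col α: 3·-2 + 1·0 + 1·-2 + 2·4 + 1·0 = 0
  col β: 3·0 + 1·0 + 1·2 + 2·-1 + 1·0 = 0
  col γ: 3·0 + 1·0 + 1·-2 + 2·0 + 1·2 = 0
  col δ: 3·-1 + 1·3 + 1·0 + 2·0 + 1·0 = 0
  col ε: 3·-1 + 1·3 + 1·0 + 2·0 + 1·0 = 0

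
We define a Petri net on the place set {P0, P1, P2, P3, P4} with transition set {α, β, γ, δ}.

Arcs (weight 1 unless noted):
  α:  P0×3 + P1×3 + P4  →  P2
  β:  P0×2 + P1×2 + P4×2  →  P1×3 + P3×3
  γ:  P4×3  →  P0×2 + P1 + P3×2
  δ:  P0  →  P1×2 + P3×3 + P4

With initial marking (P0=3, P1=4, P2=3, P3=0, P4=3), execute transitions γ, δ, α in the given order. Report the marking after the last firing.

step 1: fire γ:  (P0=3, P1=4, P2=3, P3=0, P4=3) → (P0=5, P1=5, P2=3, P3=2, P4=0)
step 2: fire δ:  (P0=5, P1=5, P2=3, P3=2, P4=0) → (P0=4, P1=7, P2=3, P3=5, P4=1)
step 3: fire α:  (P0=4, P1=7, P2=3, P3=5, P4=1) → (P0=1, P1=4, P2=4, P3=5, P4=0)

(P0=1, P1=4, P2=4, P3=5, P4=0)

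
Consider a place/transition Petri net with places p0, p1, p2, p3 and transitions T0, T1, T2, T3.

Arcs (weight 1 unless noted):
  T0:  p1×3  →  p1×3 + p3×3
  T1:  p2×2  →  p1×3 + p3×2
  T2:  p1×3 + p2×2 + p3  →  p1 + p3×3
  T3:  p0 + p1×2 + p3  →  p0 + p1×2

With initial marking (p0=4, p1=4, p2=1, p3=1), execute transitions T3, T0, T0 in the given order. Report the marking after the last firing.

(p0=4, p1=4, p2=1, p3=6)

step 1: fire T3:  (p0=4, p1=4, p2=1, p3=1) → (p0=4, p1=4, p2=1, p3=0)
step 2: fire T0:  (p0=4, p1=4, p2=1, p3=0) → (p0=4, p1=4, p2=1, p3=3)
step 3: fire T0:  (p0=4, p1=4, p2=1, p3=3) → (p0=4, p1=4, p2=1, p3=6)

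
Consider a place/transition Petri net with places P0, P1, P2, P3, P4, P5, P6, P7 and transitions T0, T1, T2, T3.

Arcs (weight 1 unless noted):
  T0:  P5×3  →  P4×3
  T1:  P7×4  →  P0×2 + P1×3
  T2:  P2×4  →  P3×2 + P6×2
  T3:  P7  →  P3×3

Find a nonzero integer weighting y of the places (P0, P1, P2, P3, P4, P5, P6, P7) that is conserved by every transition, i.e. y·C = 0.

y = (P0:3, P1:-2, P2:0, P3:0, P4:0, P5:0, P6:0, P7:0)

Incidence matrix C (rows=places, cols=transitions):
       T0   T1   T2   T3
   P0   0    2    0    0
   P1   0    3    0    0
   P2   0    0   -4    0
   P3   0    0    2    3
   P4   3    0    0    0
   P5  -3    0    0    0
   P6   0    0    2    0
   P7   0   -4    0   -1

Candidate y = [3, -2, 0, 0, 0, 0, 0, 0]; check y·C column-wise:
  col T0: 3·0 + -2·0 + 0·3 + 0·-3 = 0
  col T1: 3·2 + -2·3 + 0·-4 = 0
  col T2: 3·0 + -2·0 + 0·-4 + 0·2 + 0·2 = 0
  col T3: 3·0 + -2·0 + 0·3 + 0·-1 = 0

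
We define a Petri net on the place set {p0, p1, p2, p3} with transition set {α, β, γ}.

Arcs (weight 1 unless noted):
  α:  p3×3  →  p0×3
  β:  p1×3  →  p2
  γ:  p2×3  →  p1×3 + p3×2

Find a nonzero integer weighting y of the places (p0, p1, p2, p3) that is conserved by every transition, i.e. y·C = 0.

y = (p0:3, p1:1, p2:3, p3:3)

Incidence matrix C (rows=places, cols=transitions):
        α    β    γ
   p0   3    0    0
   p1   0   -3    3
   p2   0    1   -3
   p3  -3    0    2

Candidate y = [3, 1, 3, 3]; check y·C column-wise:
  col α: 3·3 + 1·0 + 3·0 + 3·-3 = 0
  col β: 3·0 + 1·-3 + 3·1 + 3·0 = 0
  col γ: 3·0 + 1·3 + 3·-3 + 3·2 = 0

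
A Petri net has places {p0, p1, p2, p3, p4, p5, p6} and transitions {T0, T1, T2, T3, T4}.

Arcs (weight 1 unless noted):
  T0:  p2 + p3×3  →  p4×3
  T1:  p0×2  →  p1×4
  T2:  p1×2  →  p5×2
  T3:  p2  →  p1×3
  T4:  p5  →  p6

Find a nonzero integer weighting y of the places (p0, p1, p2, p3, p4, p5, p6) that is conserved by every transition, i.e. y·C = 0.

Incidence matrix C (rows=places, cols=transitions):
       T0   T1   T2   T3   T4
   p0   0   -2    0    0    0
   p1   0    4   -2    3    0
   p2  -1    0    0   -1    0
   p3  -3    0    0    0    0
   p4   3    0    0    0    0
   p5   0    0    2    0   -1
   p6   0    0    0    0    1

Candidate y = [0, 0, 0, 1, 1, 0, 0]; check y·C column-wise:
  col T0: 0·-1 + 1·-3 + 1·3 = 0
  col T1: 0·-2 + 0·4 + 1·0 + 1·0 = 0
  col T2: 0·-2 + 1·0 + 1·0 + 0·2 = 0
  col T3: 0·3 + 0·-1 + 1·0 + 1·0 = 0
  col T4: 1·0 + 1·0 + 0·-1 + 0·1 = 0

y = (p0:0, p1:0, p2:0, p3:1, p4:1, p5:0, p6:0)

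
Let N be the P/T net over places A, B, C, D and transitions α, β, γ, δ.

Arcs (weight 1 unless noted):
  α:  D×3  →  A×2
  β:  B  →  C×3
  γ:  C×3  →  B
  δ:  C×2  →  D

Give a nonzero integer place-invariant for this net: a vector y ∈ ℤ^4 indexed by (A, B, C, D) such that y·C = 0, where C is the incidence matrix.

y = (A:3, B:3, C:1, D:2)

Incidence matrix C (rows=places, cols=transitions):
        α    β    γ    δ
    A   2    0    0    0
    B   0   -1    1    0
    C   0    3   -3   -2
    D  -3    0    0    1

Candidate y = [3, 3, 1, 2]; check y·C column-wise:
  col α: 3·2 + 3·0 + 1·0 + 2·-3 = 0
  col β: 3·0 + 3·-1 + 1·3 + 2·0 = 0
  col γ: 3·0 + 3·1 + 1·-3 + 2·0 = 0
  col δ: 3·0 + 3·0 + 1·-2 + 2·1 = 0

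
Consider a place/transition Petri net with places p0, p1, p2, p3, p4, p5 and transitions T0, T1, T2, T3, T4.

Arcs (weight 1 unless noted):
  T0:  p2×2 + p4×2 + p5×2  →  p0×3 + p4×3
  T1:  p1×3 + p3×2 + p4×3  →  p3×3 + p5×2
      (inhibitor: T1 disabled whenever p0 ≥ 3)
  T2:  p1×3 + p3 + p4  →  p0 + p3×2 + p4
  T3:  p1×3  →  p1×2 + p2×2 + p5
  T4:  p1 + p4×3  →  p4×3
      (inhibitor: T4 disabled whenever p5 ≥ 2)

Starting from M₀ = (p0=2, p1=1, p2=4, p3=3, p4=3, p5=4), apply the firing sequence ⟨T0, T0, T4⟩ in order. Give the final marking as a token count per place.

step 1: fire T0:  (p0=2, p1=1, p2=4, p3=3, p4=3, p5=4) → (p0=5, p1=1, p2=2, p3=3, p4=4, p5=2)
step 2: fire T0:  (p0=5, p1=1, p2=2, p3=3, p4=4, p5=2) → (p0=8, p1=1, p2=0, p3=3, p4=5, p5=0)
step 3: fire T4:  (p0=8, p1=1, p2=0, p3=3, p4=5, p5=0) → (p0=8, p1=0, p2=0, p3=3, p4=5, p5=0)

(p0=8, p1=0, p2=0, p3=3, p4=5, p5=0)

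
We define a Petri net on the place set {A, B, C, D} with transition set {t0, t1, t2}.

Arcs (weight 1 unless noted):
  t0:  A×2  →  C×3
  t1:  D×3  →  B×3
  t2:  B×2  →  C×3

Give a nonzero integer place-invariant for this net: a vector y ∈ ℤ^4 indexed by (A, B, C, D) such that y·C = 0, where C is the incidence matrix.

Incidence matrix C (rows=places, cols=transitions):
       t0   t1   t2
    A  -2    0    0
    B   0    3   -2
    C   3    0    3
    D   0   -3    0

Candidate y = [3, 3, 2, 3]; check y·C column-wise:
  col t0: 3·-2 + 3·0 + 2·3 + 3·0 = 0
  col t1: 3·0 + 3·3 + 2·0 + 3·-3 = 0
  col t2: 3·0 + 3·-2 + 2·3 + 3·0 = 0

y = (A:3, B:3, C:2, D:3)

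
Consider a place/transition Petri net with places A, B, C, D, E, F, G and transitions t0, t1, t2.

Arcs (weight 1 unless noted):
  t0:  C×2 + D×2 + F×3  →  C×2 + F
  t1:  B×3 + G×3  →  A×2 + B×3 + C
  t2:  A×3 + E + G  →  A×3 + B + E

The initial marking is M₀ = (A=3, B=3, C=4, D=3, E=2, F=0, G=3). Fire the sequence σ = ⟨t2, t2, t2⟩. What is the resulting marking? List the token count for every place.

step 1: fire t2:  (A=3, B=3, C=4, D=3, E=2, F=0, G=3) → (A=3, B=4, C=4, D=3, E=2, F=0, G=2)
step 2: fire t2:  (A=3, B=4, C=4, D=3, E=2, F=0, G=2) → (A=3, B=5, C=4, D=3, E=2, F=0, G=1)
step 3: fire t2:  (A=3, B=5, C=4, D=3, E=2, F=0, G=1) → (A=3, B=6, C=4, D=3, E=2, F=0, G=0)

(A=3, B=6, C=4, D=3, E=2, F=0, G=0)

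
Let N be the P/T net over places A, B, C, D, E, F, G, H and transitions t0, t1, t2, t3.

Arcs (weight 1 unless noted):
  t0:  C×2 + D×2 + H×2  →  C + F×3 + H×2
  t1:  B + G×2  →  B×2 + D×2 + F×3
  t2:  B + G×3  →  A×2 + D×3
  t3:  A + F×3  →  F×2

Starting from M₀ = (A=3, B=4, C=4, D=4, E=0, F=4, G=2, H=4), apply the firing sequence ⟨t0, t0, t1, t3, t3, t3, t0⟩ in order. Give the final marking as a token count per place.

step 1: fire t0:  (A=3, B=4, C=4, D=4, E=0, F=4, G=2, H=4) → (A=3, B=4, C=3, D=2, E=0, F=7, G=2, H=4)
step 2: fire t0:  (A=3, B=4, C=3, D=2, E=0, F=7, G=2, H=4) → (A=3, B=4, C=2, D=0, E=0, F=10, G=2, H=4)
step 3: fire t1:  (A=3, B=4, C=2, D=0, E=0, F=10, G=2, H=4) → (A=3, B=5, C=2, D=2, E=0, F=13, G=0, H=4)
step 4: fire t3:  (A=3, B=5, C=2, D=2, E=0, F=13, G=0, H=4) → (A=2, B=5, C=2, D=2, E=0, F=12, G=0, H=4)
step 5: fire t3:  (A=2, B=5, C=2, D=2, E=0, F=12, G=0, H=4) → (A=1, B=5, C=2, D=2, E=0, F=11, G=0, H=4)
step 6: fire t3:  (A=1, B=5, C=2, D=2, E=0, F=11, G=0, H=4) → (A=0, B=5, C=2, D=2, E=0, F=10, G=0, H=4)
step 7: fire t0:  (A=0, B=5, C=2, D=2, E=0, F=10, G=0, H=4) → (A=0, B=5, C=1, D=0, E=0, F=13, G=0, H=4)

(A=0, B=5, C=1, D=0, E=0, F=13, G=0, H=4)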